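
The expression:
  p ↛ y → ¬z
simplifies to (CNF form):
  y ∨ ¬p ∨ ¬z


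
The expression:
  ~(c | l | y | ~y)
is never true.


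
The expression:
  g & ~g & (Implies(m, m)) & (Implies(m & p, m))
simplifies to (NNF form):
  False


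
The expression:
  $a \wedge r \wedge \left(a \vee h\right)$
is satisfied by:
  {r: True, a: True}


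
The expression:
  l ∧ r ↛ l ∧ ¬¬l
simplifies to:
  False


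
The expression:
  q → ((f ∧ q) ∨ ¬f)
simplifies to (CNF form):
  True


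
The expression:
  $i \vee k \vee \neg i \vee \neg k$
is always true.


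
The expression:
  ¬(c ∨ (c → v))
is never true.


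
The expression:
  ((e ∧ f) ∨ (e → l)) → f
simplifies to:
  f ∨ (e ∧ ¬l)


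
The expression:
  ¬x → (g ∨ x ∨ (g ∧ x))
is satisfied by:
  {x: True, g: True}
  {x: True, g: False}
  {g: True, x: False}


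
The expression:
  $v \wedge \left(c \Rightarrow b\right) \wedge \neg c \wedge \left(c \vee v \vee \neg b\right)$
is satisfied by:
  {v: True, c: False}


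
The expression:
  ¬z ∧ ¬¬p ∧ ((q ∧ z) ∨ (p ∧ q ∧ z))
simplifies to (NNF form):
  False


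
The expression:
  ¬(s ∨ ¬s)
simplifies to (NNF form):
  False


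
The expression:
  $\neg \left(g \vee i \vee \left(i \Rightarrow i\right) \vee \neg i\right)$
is never true.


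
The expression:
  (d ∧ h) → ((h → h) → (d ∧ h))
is always true.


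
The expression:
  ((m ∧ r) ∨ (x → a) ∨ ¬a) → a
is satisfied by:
  {a: True}


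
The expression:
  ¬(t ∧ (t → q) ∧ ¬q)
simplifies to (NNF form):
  True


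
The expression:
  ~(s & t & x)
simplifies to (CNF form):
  ~s | ~t | ~x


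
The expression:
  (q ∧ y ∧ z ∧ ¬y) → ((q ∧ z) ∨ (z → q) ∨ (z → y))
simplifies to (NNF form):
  True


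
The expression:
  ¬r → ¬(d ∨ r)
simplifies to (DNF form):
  r ∨ ¬d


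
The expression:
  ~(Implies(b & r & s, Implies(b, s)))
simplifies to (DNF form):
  False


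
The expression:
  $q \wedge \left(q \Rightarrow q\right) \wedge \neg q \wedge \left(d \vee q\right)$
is never true.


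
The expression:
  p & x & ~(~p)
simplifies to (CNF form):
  p & x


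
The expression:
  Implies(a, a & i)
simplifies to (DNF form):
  i | ~a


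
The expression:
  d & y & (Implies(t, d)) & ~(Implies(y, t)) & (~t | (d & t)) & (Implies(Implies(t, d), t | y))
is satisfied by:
  {d: True, y: True, t: False}


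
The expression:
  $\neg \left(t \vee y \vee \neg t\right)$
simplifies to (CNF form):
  $\text{False}$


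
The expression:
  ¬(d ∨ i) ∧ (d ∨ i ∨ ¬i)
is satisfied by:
  {d: False, i: False}


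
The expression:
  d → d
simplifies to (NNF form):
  True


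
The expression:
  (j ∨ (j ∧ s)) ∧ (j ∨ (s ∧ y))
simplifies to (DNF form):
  j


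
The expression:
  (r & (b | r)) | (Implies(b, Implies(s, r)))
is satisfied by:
  {r: True, s: False, b: False}
  {s: False, b: False, r: False}
  {r: True, b: True, s: False}
  {b: True, s: False, r: False}
  {r: True, s: True, b: False}
  {s: True, r: False, b: False}
  {r: True, b: True, s: True}


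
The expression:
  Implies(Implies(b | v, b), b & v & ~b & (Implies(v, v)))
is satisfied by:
  {v: True, b: False}


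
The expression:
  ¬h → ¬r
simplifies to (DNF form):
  h ∨ ¬r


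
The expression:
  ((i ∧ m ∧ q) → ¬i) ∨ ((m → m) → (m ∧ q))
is always true.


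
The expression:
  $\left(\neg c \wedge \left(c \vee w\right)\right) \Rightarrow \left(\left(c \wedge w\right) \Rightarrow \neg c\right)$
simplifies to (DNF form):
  $\text{True}$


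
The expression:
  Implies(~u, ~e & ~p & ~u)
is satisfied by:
  {u: True, p: False, e: False}
  {u: True, e: True, p: False}
  {u: True, p: True, e: False}
  {u: True, e: True, p: True}
  {e: False, p: False, u: False}


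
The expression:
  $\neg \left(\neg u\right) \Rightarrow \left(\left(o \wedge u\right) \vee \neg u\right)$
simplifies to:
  $o \vee \neg u$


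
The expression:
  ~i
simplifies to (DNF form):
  ~i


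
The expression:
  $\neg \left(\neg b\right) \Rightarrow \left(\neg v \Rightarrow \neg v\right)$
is always true.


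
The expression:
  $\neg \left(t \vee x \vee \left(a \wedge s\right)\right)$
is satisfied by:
  {x: False, s: False, t: False, a: False}
  {a: True, x: False, s: False, t: False}
  {s: True, a: False, x: False, t: False}


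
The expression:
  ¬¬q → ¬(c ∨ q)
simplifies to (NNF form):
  ¬q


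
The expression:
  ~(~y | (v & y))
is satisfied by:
  {y: True, v: False}


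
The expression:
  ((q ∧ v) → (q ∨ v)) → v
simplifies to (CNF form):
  v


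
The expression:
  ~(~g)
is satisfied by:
  {g: True}


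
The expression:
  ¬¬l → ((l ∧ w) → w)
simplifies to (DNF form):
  True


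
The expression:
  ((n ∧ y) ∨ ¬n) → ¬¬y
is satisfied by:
  {n: True, y: True}
  {n: True, y: False}
  {y: True, n: False}


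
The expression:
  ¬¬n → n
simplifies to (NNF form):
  True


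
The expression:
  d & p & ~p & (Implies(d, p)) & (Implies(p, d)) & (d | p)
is never true.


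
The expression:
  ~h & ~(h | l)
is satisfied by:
  {h: False, l: False}


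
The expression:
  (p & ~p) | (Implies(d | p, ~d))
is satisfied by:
  {d: False}


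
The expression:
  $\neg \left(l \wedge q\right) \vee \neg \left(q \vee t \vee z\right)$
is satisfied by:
  {l: False, q: False}
  {q: True, l: False}
  {l: True, q: False}


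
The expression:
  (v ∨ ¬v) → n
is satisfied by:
  {n: True}


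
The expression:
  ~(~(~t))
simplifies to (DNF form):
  ~t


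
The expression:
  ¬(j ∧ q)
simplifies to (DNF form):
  ¬j ∨ ¬q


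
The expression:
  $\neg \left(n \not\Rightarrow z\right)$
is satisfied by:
  {z: True, n: False}
  {n: False, z: False}
  {n: True, z: True}


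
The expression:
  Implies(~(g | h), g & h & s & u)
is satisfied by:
  {g: True, h: True}
  {g: True, h: False}
  {h: True, g: False}


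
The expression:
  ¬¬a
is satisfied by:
  {a: True}


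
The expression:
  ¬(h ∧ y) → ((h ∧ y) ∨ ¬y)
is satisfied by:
  {h: True, y: False}
  {y: False, h: False}
  {y: True, h: True}


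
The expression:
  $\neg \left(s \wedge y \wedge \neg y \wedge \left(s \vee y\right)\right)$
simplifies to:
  $\text{True}$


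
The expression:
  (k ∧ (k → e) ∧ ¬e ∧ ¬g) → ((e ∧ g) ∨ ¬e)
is always true.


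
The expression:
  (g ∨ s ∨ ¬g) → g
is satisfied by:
  {g: True}


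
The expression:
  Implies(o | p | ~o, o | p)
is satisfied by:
  {o: True, p: True}
  {o: True, p: False}
  {p: True, o: False}


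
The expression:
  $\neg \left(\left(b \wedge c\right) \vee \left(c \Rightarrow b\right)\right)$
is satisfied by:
  {c: True, b: False}


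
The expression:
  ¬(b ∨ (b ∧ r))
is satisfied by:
  {b: False}


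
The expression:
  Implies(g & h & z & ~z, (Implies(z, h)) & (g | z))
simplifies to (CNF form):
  True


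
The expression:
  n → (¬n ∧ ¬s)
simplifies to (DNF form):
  ¬n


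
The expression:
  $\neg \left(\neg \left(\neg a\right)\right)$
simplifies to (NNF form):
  $\neg a$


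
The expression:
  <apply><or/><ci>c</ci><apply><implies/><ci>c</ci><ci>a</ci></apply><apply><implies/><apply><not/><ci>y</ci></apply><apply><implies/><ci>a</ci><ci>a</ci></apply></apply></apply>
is always true.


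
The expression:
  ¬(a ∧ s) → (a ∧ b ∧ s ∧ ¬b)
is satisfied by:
  {a: True, s: True}


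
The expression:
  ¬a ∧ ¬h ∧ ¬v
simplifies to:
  ¬a ∧ ¬h ∧ ¬v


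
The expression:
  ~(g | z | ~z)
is never true.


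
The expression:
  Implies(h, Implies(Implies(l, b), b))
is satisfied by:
  {b: True, l: True, h: False}
  {b: True, h: False, l: False}
  {l: True, h: False, b: False}
  {l: False, h: False, b: False}
  {b: True, l: True, h: True}
  {b: True, h: True, l: False}
  {l: True, h: True, b: False}


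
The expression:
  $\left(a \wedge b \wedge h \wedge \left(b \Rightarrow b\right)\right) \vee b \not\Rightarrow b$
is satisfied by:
  {a: True, h: True, b: True}


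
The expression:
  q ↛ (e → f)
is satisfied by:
  {e: True, q: True, f: False}


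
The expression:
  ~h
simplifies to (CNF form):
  ~h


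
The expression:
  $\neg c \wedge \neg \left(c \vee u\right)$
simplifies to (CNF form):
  $\neg c \wedge \neg u$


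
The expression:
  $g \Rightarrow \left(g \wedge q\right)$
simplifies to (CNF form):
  $q \vee \neg g$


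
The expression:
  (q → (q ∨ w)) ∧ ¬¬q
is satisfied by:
  {q: True}


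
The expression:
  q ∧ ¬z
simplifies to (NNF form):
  q ∧ ¬z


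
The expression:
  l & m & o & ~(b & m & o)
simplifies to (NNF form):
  l & m & o & ~b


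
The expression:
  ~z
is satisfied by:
  {z: False}


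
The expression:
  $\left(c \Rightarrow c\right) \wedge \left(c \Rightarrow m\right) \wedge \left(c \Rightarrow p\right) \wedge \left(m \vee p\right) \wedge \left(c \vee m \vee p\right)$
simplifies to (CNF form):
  $\left(m \vee p\right) \wedge \left(m \vee \neg c\right) \wedge \left(p \vee \neg c\right) \wedge \left(m \vee p \vee \neg c\right)$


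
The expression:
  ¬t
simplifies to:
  ¬t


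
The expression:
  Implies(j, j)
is always true.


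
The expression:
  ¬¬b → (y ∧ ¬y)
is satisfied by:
  {b: False}


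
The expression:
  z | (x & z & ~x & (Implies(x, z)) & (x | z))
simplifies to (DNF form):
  z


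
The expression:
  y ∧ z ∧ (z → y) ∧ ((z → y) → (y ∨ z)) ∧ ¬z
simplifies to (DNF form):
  False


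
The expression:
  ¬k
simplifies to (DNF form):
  ¬k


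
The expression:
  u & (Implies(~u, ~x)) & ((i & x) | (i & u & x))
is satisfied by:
  {i: True, u: True, x: True}


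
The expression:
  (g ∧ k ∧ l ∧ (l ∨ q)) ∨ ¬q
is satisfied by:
  {g: True, l: True, k: True, q: False}
  {g: True, l: True, k: False, q: False}
  {g: True, k: True, l: False, q: False}
  {g: True, k: False, l: False, q: False}
  {l: True, k: True, g: False, q: False}
  {l: True, k: False, g: False, q: False}
  {k: True, g: False, l: False, q: False}
  {k: False, g: False, l: False, q: False}
  {q: True, g: True, l: True, k: True}


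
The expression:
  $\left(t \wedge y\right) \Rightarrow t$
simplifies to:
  $\text{True}$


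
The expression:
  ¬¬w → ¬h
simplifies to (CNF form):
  ¬h ∨ ¬w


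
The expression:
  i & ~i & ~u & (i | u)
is never true.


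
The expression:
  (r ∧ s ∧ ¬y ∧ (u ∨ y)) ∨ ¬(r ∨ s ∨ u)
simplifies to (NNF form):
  (r ∨ ¬u) ∧ (s ∨ ¬r) ∧ (u ∨ ¬s) ∧ (¬u ∨ ¬y)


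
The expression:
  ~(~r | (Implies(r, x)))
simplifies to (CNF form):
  r & ~x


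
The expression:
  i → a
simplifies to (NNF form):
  a ∨ ¬i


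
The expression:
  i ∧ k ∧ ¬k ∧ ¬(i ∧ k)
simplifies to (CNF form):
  False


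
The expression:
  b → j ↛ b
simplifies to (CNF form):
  ¬b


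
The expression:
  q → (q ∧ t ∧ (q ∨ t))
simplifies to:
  t ∨ ¬q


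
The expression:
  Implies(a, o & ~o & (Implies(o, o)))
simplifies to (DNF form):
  ~a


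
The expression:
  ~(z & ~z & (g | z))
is always true.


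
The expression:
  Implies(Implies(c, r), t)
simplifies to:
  t | (c & ~r)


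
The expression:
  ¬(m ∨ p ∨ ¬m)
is never true.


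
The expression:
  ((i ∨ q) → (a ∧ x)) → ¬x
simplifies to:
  (i ∧ ¬a) ∨ (q ∧ ¬a) ∨ ¬x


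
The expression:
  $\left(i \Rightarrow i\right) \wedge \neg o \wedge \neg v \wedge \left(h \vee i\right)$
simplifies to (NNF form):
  $\neg o \wedge \neg v \wedge \left(h \vee i\right)$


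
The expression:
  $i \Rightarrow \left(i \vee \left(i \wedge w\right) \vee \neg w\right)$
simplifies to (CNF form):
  $\text{True}$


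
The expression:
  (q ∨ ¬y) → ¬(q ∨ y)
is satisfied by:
  {q: False}


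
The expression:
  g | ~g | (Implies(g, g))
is always true.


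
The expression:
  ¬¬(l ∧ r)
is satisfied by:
  {r: True, l: True}


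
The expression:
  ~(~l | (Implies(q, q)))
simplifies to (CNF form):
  False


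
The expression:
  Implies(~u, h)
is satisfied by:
  {u: True, h: True}
  {u: True, h: False}
  {h: True, u: False}


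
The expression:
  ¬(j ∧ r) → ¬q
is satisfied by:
  {j: True, r: True, q: False}
  {j: True, r: False, q: False}
  {r: True, j: False, q: False}
  {j: False, r: False, q: False}
  {q: True, j: True, r: True}


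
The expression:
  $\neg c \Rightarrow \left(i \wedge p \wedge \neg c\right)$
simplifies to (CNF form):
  $\left(c \vee i\right) \wedge \left(c \vee p\right)$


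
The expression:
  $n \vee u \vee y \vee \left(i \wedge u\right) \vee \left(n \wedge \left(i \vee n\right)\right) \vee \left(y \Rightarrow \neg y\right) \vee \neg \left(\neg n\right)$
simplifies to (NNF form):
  $\text{True}$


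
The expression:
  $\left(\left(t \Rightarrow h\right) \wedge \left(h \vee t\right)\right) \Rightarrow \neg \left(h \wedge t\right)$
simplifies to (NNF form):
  $\neg h \vee \neg t$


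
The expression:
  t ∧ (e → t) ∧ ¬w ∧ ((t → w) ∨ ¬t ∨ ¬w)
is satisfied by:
  {t: True, w: False}


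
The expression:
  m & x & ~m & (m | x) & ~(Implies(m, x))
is never true.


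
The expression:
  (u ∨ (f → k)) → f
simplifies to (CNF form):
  f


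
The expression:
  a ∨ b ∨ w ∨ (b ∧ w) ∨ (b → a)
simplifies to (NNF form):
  True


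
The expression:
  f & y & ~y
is never true.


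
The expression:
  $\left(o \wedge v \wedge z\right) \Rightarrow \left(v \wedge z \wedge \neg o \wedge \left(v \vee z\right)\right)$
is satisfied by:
  {o: False, v: False, z: False}
  {z: True, o: False, v: False}
  {v: True, o: False, z: False}
  {z: True, v: True, o: False}
  {o: True, z: False, v: False}
  {z: True, o: True, v: False}
  {v: True, o: True, z: False}


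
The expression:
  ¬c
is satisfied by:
  {c: False}


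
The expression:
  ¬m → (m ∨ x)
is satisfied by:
  {x: True, m: True}
  {x: True, m: False}
  {m: True, x: False}


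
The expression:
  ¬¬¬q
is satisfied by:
  {q: False}


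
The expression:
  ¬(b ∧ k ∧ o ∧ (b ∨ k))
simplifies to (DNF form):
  ¬b ∨ ¬k ∨ ¬o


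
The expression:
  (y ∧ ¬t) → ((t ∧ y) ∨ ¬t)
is always true.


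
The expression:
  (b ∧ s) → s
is always true.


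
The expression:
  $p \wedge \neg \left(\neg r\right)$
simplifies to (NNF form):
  $p \wedge r$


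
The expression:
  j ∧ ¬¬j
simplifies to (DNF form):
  j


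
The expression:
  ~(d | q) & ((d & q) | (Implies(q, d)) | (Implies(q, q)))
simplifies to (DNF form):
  ~d & ~q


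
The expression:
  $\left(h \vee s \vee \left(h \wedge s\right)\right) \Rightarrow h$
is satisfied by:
  {h: True, s: False}
  {s: False, h: False}
  {s: True, h: True}


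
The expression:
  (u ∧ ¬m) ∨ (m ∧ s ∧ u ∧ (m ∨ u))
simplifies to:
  u ∧ (s ∨ ¬m)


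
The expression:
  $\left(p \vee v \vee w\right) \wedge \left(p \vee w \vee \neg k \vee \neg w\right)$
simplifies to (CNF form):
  $p \vee v \vee w$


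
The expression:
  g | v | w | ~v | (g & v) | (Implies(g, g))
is always true.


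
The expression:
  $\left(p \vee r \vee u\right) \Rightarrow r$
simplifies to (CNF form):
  $\left(r \vee \neg p\right) \wedge \left(r \vee \neg u\right)$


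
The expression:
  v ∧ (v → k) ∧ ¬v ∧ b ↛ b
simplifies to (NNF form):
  False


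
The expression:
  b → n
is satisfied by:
  {n: True, b: False}
  {b: False, n: False}
  {b: True, n: True}


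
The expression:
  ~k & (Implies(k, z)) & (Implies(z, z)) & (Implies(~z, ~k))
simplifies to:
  ~k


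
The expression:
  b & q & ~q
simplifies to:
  False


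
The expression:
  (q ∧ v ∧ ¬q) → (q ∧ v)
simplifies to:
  True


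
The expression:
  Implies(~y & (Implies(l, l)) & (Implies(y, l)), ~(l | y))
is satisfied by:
  {y: True, l: False}
  {l: False, y: False}
  {l: True, y: True}


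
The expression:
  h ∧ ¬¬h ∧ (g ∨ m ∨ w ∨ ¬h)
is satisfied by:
  {m: True, w: True, g: True, h: True}
  {m: True, w: True, h: True, g: False}
  {m: True, g: True, h: True, w: False}
  {m: True, h: True, g: False, w: False}
  {w: True, h: True, g: True, m: False}
  {w: True, h: True, g: False, m: False}
  {h: True, g: True, w: False, m: False}


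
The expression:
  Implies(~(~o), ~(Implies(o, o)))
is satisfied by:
  {o: False}


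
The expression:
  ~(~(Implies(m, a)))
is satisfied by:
  {a: True, m: False}
  {m: False, a: False}
  {m: True, a: True}


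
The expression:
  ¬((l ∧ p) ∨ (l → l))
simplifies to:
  False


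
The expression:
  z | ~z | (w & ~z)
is always true.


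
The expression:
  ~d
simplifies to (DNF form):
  ~d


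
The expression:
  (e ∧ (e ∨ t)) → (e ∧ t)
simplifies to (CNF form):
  t ∨ ¬e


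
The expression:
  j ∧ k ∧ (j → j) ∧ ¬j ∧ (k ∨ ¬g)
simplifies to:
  False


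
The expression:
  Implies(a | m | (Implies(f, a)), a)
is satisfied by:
  {a: True, f: True, m: False}
  {a: True, f: False, m: False}
  {a: True, m: True, f: True}
  {a: True, m: True, f: False}
  {f: True, m: False, a: False}


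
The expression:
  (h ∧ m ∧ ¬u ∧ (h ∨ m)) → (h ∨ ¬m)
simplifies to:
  True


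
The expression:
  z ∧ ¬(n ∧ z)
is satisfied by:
  {z: True, n: False}


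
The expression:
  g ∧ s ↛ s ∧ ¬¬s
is never true.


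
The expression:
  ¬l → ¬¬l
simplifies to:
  l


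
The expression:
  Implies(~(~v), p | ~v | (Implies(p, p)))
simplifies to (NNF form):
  True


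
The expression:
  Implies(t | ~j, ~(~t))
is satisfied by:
  {t: True, j: True}
  {t: True, j: False}
  {j: True, t: False}


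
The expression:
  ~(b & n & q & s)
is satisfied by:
  {s: False, q: False, n: False, b: False}
  {b: True, s: False, q: False, n: False}
  {n: True, s: False, q: False, b: False}
  {b: True, n: True, s: False, q: False}
  {q: True, b: False, s: False, n: False}
  {b: True, q: True, s: False, n: False}
  {n: True, q: True, b: False, s: False}
  {b: True, n: True, q: True, s: False}
  {s: True, n: False, q: False, b: False}
  {b: True, s: True, n: False, q: False}
  {n: True, s: True, b: False, q: False}
  {b: True, n: True, s: True, q: False}
  {q: True, s: True, n: False, b: False}
  {b: True, q: True, s: True, n: False}
  {n: True, q: True, s: True, b: False}


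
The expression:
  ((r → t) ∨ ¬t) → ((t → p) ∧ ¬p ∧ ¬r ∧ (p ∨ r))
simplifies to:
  False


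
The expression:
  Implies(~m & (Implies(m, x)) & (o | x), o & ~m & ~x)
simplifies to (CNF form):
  m | ~x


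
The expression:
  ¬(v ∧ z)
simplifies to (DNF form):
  ¬v ∨ ¬z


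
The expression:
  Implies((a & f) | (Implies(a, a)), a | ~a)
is always true.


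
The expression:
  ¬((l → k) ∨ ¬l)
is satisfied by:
  {l: True, k: False}


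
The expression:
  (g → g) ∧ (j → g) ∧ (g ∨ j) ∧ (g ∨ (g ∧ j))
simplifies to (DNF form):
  g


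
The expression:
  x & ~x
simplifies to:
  False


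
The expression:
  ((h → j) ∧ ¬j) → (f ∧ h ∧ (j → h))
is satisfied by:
  {h: True, j: True}
  {h: True, j: False}
  {j: True, h: False}


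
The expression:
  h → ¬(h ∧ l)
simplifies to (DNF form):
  ¬h ∨ ¬l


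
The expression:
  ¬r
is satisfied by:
  {r: False}


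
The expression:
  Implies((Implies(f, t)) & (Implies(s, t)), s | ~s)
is always true.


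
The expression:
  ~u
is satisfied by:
  {u: False}


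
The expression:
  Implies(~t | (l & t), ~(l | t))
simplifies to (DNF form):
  ~l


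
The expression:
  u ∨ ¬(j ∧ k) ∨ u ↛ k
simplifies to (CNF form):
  u ∨ ¬j ∨ ¬k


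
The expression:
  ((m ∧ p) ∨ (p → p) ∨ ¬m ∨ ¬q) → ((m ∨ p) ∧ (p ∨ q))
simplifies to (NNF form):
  p ∨ (m ∧ q)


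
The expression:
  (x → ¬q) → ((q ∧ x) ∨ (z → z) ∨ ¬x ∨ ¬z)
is always true.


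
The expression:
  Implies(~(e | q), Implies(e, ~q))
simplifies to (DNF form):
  True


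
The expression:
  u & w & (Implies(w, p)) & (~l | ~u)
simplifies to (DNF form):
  p & u & w & ~l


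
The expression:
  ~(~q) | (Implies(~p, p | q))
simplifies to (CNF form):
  p | q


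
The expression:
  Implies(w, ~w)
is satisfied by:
  {w: False}


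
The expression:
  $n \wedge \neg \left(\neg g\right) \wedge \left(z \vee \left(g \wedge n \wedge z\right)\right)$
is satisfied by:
  {z: True, g: True, n: True}


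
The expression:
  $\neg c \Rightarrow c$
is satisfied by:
  {c: True}


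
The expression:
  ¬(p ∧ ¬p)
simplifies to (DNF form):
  True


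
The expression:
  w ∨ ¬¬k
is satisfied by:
  {k: True, w: True}
  {k: True, w: False}
  {w: True, k: False}


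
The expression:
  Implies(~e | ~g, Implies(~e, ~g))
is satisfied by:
  {e: True, g: False}
  {g: False, e: False}
  {g: True, e: True}


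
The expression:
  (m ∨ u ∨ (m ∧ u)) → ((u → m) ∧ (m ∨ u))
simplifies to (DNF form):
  m ∨ ¬u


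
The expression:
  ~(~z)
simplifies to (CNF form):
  z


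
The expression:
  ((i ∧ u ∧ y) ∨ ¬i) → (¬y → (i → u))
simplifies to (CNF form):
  True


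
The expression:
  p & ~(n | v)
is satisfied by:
  {p: True, n: False, v: False}


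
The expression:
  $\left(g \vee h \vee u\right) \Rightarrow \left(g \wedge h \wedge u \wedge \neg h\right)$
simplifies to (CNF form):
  $\neg g \wedge \neg h \wedge \neg u$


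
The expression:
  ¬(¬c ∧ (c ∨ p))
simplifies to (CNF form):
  c ∨ ¬p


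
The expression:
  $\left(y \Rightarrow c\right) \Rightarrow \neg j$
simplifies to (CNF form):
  $\left(y \vee \neg j\right) \wedge \left(\neg c \vee \neg j\right)$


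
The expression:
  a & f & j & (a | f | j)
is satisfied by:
  {a: True, j: True, f: True}


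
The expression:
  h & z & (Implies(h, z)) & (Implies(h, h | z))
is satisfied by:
  {h: True, z: True}


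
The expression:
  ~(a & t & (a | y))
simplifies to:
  ~a | ~t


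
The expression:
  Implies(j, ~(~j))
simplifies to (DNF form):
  True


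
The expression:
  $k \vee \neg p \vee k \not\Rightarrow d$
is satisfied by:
  {k: True, p: False}
  {p: False, k: False}
  {p: True, k: True}


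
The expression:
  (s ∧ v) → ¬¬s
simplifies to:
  True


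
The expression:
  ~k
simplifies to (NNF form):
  ~k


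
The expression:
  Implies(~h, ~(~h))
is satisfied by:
  {h: True}


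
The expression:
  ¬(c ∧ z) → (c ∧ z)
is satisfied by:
  {c: True, z: True}


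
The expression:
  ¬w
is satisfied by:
  {w: False}


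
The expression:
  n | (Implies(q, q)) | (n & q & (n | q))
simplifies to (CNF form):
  True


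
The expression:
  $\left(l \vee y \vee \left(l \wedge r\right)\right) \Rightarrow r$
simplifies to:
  $r \vee \left(\neg l \wedge \neg y\right)$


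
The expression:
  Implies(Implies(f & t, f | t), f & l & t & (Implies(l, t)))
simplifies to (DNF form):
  f & l & t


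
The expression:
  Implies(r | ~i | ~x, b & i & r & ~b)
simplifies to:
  i & x & ~r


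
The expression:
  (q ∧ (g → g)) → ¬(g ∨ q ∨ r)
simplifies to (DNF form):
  ¬q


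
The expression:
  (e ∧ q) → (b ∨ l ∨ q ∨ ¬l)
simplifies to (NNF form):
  True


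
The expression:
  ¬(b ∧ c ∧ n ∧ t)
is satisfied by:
  {c: False, t: False, n: False, b: False}
  {b: True, c: False, t: False, n: False}
  {n: True, c: False, t: False, b: False}
  {b: True, n: True, c: False, t: False}
  {t: True, b: False, c: False, n: False}
  {b: True, t: True, c: False, n: False}
  {n: True, t: True, b: False, c: False}
  {b: True, n: True, t: True, c: False}
  {c: True, n: False, t: False, b: False}
  {b: True, c: True, n: False, t: False}
  {n: True, c: True, b: False, t: False}
  {b: True, n: True, c: True, t: False}
  {t: True, c: True, n: False, b: False}
  {b: True, t: True, c: True, n: False}
  {n: True, t: True, c: True, b: False}


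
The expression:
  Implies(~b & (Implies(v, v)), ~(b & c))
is always true.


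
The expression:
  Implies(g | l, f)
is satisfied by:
  {f: True, l: False, g: False}
  {f: True, g: True, l: False}
  {f: True, l: True, g: False}
  {f: True, g: True, l: True}
  {g: False, l: False, f: False}


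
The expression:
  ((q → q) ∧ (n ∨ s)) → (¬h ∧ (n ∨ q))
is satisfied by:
  {q: True, s: False, h: False, n: False}
  {q: False, s: False, h: False, n: False}
  {n: True, q: True, s: False, h: False}
  {n: True, q: False, s: False, h: False}
  {s: True, q: True, n: False, h: False}
  {n: True, s: True, q: True, h: False}
  {n: True, s: True, q: False, h: False}
  {h: True, q: True, s: False, n: False}
  {h: True, q: False, s: False, n: False}


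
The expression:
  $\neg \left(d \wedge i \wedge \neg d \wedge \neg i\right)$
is always true.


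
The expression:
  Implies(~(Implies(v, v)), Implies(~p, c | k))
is always true.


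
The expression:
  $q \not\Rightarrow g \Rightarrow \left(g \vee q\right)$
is always true.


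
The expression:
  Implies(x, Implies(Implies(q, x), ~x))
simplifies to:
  ~x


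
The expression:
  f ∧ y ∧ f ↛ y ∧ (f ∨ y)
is never true.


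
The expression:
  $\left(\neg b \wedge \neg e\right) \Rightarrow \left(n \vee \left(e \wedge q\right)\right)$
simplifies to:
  $b \vee e \vee n$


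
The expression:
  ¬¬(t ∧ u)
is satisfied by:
  {t: True, u: True}


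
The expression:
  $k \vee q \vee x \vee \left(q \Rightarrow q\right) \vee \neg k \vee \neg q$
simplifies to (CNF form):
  $\text{True}$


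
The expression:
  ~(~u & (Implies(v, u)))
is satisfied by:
  {v: True, u: True}
  {v: True, u: False}
  {u: True, v: False}


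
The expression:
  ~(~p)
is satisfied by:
  {p: True}


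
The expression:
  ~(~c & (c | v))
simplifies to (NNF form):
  c | ~v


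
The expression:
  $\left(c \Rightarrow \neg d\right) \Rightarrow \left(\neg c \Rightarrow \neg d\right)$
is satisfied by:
  {c: True, d: False}
  {d: False, c: False}
  {d: True, c: True}


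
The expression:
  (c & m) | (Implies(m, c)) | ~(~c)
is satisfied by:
  {c: True, m: False}
  {m: False, c: False}
  {m: True, c: True}


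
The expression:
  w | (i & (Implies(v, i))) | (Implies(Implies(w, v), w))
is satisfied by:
  {i: True, w: True}
  {i: True, w: False}
  {w: True, i: False}


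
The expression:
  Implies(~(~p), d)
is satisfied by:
  {d: True, p: False}
  {p: False, d: False}
  {p: True, d: True}


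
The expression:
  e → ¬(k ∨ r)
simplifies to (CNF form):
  (¬e ∨ ¬k) ∧ (¬e ∨ ¬r)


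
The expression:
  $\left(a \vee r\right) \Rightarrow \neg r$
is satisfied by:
  {r: False}


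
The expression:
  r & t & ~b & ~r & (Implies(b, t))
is never true.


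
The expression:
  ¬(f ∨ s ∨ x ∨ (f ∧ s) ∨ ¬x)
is never true.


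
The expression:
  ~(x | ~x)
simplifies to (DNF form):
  False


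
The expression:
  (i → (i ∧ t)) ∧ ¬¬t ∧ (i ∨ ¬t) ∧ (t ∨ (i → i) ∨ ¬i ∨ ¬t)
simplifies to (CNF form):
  i ∧ t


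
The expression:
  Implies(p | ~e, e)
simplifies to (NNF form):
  e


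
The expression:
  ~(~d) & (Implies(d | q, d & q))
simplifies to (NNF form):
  d & q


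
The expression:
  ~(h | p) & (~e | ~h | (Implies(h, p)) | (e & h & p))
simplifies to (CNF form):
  ~h & ~p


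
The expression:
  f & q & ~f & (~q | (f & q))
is never true.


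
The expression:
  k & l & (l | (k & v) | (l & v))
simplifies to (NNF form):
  k & l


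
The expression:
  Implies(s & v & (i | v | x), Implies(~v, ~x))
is always true.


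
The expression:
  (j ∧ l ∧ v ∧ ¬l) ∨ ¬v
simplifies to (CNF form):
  ¬v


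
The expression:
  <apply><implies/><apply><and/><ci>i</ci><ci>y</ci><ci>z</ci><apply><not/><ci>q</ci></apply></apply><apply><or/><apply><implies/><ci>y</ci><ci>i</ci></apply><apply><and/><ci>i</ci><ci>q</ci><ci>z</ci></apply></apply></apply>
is always true.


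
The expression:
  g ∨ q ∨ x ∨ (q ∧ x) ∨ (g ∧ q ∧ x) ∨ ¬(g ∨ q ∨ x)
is always true.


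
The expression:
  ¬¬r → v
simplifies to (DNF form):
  v ∨ ¬r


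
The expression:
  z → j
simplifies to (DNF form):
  j ∨ ¬z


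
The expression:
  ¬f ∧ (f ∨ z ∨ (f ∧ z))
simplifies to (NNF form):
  z ∧ ¬f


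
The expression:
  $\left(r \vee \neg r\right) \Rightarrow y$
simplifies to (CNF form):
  $y$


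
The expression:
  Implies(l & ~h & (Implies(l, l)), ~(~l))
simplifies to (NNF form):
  True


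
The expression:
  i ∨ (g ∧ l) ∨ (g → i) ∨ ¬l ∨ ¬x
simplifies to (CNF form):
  True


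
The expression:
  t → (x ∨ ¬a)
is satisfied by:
  {x: True, t: False, a: False}
  {t: False, a: False, x: False}
  {x: True, a: True, t: False}
  {a: True, t: False, x: False}
  {x: True, t: True, a: False}
  {t: True, x: False, a: False}
  {x: True, a: True, t: True}


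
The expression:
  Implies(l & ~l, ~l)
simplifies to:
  True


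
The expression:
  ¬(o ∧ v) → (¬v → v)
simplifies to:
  v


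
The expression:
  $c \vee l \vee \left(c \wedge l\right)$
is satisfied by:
  {c: True, l: True}
  {c: True, l: False}
  {l: True, c: False}


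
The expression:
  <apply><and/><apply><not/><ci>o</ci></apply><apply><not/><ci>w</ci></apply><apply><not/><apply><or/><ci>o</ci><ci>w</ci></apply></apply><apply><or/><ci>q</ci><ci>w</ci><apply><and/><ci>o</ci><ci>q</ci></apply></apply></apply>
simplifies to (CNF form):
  <apply><and/><ci>q</ci><apply><not/><ci>o</ci></apply><apply><not/><ci>w</ci></apply></apply>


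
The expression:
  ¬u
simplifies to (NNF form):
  ¬u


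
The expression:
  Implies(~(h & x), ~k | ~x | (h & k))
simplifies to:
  h | ~k | ~x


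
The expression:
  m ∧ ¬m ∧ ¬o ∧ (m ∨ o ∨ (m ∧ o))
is never true.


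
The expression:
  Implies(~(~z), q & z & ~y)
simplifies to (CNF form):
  (q | ~z) & (~y | ~z)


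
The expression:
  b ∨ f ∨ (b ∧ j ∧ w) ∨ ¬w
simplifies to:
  b ∨ f ∨ ¬w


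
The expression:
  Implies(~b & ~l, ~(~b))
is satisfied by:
  {b: True, l: True}
  {b: True, l: False}
  {l: True, b: False}


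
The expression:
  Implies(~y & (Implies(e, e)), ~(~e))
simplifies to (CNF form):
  e | y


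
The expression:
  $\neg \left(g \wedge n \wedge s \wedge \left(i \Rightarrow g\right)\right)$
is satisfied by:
  {s: False, n: False, g: False}
  {g: True, s: False, n: False}
  {n: True, s: False, g: False}
  {g: True, n: True, s: False}
  {s: True, g: False, n: False}
  {g: True, s: True, n: False}
  {n: True, s: True, g: False}


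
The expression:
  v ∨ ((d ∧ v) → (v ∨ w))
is always true.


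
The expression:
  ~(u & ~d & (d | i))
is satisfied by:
  {d: True, u: False, i: False}
  {u: False, i: False, d: False}
  {i: True, d: True, u: False}
  {i: True, u: False, d: False}
  {d: True, u: True, i: False}
  {u: True, d: False, i: False}
  {i: True, u: True, d: True}


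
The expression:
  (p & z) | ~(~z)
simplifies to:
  z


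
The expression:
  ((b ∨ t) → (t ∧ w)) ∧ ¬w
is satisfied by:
  {w: False, t: False, b: False}


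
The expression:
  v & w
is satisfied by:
  {w: True, v: True}


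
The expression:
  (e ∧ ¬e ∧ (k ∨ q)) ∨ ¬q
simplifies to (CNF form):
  ¬q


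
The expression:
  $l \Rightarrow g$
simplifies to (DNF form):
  $g \vee \neg l$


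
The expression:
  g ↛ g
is never true.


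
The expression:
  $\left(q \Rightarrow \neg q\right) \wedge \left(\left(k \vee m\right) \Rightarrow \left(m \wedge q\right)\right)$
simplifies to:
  $\neg k \wedge \neg m \wedge \neg q$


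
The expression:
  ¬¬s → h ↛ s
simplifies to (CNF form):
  ¬s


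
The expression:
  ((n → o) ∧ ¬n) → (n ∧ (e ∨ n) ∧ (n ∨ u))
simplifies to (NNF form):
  n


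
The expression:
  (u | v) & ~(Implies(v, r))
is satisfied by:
  {v: True, r: False}


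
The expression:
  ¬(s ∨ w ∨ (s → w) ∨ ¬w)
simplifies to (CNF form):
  False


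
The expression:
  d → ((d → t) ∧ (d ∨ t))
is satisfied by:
  {t: True, d: False}
  {d: False, t: False}
  {d: True, t: True}


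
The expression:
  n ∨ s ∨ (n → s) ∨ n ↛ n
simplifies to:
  True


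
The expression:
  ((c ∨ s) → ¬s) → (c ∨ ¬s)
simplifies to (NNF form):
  True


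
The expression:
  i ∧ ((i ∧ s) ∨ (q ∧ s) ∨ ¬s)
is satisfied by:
  {i: True}


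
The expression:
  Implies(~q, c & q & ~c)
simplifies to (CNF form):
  q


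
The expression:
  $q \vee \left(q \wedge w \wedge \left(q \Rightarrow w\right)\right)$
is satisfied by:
  {q: True}


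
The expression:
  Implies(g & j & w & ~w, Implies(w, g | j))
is always true.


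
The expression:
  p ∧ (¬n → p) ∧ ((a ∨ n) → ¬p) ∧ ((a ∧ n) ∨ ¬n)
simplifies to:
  p ∧ ¬a ∧ ¬n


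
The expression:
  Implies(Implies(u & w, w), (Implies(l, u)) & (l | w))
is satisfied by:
  {w: True, u: True, l: False}
  {w: True, u: False, l: False}
  {l: True, w: True, u: True}
  {l: True, u: True, w: False}


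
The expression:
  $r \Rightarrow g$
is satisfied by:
  {g: True, r: False}
  {r: False, g: False}
  {r: True, g: True}


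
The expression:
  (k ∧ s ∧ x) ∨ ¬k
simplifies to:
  (s ∧ x) ∨ ¬k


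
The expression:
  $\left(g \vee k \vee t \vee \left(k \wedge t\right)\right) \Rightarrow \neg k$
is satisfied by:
  {k: False}


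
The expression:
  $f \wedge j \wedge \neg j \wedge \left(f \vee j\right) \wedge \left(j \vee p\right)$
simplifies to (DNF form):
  $\text{False}$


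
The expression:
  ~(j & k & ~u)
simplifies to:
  u | ~j | ~k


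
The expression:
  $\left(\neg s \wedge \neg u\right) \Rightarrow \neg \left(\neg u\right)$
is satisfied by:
  {u: True, s: True}
  {u: True, s: False}
  {s: True, u: False}


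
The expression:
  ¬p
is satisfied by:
  {p: False}


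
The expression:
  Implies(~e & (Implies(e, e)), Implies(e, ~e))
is always true.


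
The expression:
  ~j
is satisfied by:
  {j: False}


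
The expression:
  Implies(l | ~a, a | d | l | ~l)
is always true.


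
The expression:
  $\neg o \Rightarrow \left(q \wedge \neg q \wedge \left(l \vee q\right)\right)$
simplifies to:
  $o$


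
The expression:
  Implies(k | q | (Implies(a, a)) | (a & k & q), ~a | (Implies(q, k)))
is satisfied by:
  {k: True, q: False, a: False}
  {q: False, a: False, k: False}
  {a: True, k: True, q: False}
  {a: True, q: False, k: False}
  {k: True, q: True, a: False}
  {q: True, k: False, a: False}
  {a: True, q: True, k: True}


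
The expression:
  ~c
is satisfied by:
  {c: False}


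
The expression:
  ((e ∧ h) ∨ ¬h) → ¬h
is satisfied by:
  {h: False, e: False}
  {e: True, h: False}
  {h: True, e: False}


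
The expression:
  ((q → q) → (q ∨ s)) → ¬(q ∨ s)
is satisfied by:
  {q: False, s: False}


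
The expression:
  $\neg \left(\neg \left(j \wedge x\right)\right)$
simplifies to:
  $j \wedge x$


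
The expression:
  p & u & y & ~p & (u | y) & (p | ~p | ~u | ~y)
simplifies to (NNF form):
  False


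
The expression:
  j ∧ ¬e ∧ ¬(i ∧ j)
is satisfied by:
  {j: True, i: False, e: False}


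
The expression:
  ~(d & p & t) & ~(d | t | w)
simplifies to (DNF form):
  ~d & ~t & ~w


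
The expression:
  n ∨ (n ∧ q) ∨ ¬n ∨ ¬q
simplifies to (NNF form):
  True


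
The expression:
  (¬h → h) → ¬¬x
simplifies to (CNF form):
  x ∨ ¬h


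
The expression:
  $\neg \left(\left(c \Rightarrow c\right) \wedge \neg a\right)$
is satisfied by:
  {a: True}


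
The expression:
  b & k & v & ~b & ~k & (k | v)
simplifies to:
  False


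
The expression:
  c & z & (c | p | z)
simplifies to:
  c & z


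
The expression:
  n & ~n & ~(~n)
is never true.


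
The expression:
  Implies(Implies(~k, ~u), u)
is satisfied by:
  {u: True}


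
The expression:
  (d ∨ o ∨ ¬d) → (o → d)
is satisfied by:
  {d: True, o: False}
  {o: False, d: False}
  {o: True, d: True}


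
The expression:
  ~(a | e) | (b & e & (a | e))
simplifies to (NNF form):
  (b & e) | (~a & ~e)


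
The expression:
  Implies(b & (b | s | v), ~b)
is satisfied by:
  {b: False}


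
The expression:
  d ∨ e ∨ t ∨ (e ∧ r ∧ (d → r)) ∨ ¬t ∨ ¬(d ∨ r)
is always true.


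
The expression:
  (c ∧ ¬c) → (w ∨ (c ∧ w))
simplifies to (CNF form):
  True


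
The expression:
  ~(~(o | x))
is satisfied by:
  {x: True, o: True}
  {x: True, o: False}
  {o: True, x: False}


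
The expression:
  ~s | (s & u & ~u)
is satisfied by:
  {s: False}


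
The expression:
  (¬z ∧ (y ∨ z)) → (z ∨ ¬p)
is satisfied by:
  {z: True, p: False, y: False}
  {p: False, y: False, z: False}
  {y: True, z: True, p: False}
  {y: True, p: False, z: False}
  {z: True, p: True, y: False}
  {p: True, z: False, y: False}
  {y: True, p: True, z: True}


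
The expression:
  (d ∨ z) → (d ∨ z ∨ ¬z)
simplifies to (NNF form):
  True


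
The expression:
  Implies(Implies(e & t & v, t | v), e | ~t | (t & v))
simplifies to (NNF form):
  e | v | ~t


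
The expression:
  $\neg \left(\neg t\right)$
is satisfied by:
  {t: True}


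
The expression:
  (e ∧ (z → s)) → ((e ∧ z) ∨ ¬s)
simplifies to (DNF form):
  z ∨ ¬e ∨ ¬s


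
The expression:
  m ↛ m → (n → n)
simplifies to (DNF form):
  True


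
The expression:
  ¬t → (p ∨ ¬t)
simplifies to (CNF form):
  True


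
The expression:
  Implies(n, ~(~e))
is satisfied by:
  {e: True, n: False}
  {n: False, e: False}
  {n: True, e: True}


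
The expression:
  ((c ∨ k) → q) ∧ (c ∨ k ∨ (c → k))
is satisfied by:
  {q: True, c: False, k: False}
  {q: True, k: True, c: False}
  {q: True, c: True, k: False}
  {q: True, k: True, c: True}
  {k: False, c: False, q: False}


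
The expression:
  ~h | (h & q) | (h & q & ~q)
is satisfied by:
  {q: True, h: False}
  {h: False, q: False}
  {h: True, q: True}


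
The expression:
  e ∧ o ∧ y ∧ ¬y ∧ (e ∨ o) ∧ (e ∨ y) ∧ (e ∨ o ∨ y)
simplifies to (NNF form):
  False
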